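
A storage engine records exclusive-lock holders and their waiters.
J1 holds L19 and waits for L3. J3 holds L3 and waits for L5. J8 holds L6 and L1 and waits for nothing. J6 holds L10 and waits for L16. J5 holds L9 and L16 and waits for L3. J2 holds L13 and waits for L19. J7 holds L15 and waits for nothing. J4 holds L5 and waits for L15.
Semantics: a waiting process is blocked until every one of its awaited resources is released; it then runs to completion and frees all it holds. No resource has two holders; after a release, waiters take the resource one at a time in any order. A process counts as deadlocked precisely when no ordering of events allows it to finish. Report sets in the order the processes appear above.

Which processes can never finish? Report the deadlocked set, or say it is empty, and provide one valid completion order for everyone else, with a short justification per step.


No process is deadlocked.
Key observation: although several processes wait, no cycle exists — each chain bottoms out at a free runner.
A valid finishing order for the others: J7, J4, J3, J5, J8, J1, J2, J6.
Walking it through:
  J7 waits on nothing -> runs at once and releases L15
  J4 waits on L15 — all released -> runs and releases L5
  J3 waits on L5 — all released -> runs and releases L3
  J5 waits on L3 — all released -> runs and releases L9 and L16
  J8 waits on nothing -> runs at once and releases L6 and L1
  J1 waits on L3 — all released -> runs and releases L19
  J2 waits on L19 — all released -> runs and releases L13
  J6 waits on L16 — all released -> runs and releases L10


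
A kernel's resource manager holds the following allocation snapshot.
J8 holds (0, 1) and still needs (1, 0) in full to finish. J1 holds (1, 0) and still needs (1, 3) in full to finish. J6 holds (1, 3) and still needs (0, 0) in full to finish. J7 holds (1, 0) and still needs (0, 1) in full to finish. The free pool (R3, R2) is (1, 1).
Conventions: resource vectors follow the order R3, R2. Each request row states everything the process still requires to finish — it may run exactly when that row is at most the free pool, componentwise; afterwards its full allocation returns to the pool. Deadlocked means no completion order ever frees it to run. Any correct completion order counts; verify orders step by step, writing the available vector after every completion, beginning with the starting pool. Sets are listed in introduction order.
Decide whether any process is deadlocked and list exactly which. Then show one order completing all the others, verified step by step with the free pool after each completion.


Nothing here is deadlocked.
Key observation: beginning at J6, releases accumulate fast enough that every process eventually fits.
The rest can finish in the order J6, J7, J8, J1. Step-by-step check:
  pool = (1, 1)
  J6: need (0, 0) fits (1, 1); releases (1, 3), pool now (2, 4)
  J7: need (0, 1) fits (2, 4); releases (1, 0), pool now (3, 4)
  J8: need (1, 0) fits (3, 4); releases (0, 1), pool now (3, 5)
  J1: need (1, 3) fits (3, 5); releases (1, 0), pool now (4, 5)


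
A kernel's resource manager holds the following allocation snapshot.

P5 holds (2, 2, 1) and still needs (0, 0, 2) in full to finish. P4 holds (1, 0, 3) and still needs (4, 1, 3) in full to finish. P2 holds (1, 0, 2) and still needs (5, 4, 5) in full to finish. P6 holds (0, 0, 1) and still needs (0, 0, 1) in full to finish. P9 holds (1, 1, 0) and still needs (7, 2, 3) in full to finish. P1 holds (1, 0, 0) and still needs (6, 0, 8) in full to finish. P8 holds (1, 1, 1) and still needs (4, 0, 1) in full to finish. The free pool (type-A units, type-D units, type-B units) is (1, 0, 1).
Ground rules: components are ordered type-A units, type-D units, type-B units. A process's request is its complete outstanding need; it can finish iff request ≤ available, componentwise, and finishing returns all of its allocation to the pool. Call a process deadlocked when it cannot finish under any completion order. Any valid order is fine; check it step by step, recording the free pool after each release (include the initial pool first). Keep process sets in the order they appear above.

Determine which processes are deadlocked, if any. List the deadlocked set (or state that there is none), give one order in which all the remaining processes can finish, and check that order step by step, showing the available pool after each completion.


Deadlocked: P4, P2, P9, P1 and P8.
Key observation: the wall is type-A units: completing P6, P5 brings the pool only to (3, 2, 3), and all the rest need more.
One completion order for the rest: P6, P5. Verifying each step:
  pool = (1, 0, 1)
  run P6 (needs (0, 0, 1), free (1, 0, 1)); after release of (0, 0, 1) the pool is (1, 0, 2)
  run P5 (needs (0, 0, 2), free (1, 0, 2)); after release of (2, 2, 1) the pool is (3, 2, 3)
The blocked processes can never fit:
  P4 still needs (4, 1, 3) but only (3, 2, 3) is free — short on type-A units
  P2 still needs (5, 4, 5) but only (3, 2, 3) is free — short on type-A units, type-D units and type-B units
  P9 still needs (7, 2, 3) but only (3, 2, 3) is free — short on type-A units
  P1 still needs (6, 0, 8) but only (3, 2, 3) is free — short on type-A units and type-B units
  P8 still needs (4, 0, 1) but only (3, 2, 3) is free — short on type-A units


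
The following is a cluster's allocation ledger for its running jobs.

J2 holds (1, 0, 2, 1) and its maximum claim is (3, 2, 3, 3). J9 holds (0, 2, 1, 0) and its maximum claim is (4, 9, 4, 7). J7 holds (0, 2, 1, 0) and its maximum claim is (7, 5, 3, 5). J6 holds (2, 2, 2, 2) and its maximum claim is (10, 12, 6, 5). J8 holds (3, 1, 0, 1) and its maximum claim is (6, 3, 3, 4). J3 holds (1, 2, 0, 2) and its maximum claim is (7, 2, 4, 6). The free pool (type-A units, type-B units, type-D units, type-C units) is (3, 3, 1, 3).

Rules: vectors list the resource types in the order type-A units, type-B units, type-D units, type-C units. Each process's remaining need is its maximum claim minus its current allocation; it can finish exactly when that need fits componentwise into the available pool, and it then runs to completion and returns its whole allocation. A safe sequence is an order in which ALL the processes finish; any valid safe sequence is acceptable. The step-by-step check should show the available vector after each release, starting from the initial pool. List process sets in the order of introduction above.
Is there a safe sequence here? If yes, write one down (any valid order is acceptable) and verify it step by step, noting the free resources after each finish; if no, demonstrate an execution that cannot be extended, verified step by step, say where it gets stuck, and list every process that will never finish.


SAFE — a valid safe sequence is J2, J8, J7, J3, J9, J6.
Key observation: the first exact fit in this order is J2 — it needs (2, 2, 1, 2) with (3, 3, 1, 3) free, meeting a requested resource to the last unit.
Verifying each step:
  pool = (3, 3, 1, 3)
  J2 needs (2, 2, 1, 2) <= (3, 3, 1, 3) -> finishes; pool += (1, 0, 2, 1) = (4, 3, 3, 4)
  J8 needs (3, 2, 3, 3) <= (4, 3, 3, 4) -> finishes; pool += (3, 1, 0, 1) = (7, 4, 3, 5)
  J7 needs (7, 3, 2, 5) <= (7, 4, 3, 5) -> finishes; pool += (0, 2, 1, 0) = (7, 6, 4, 5)
  J3 needs (6, 0, 4, 4) <= (7, 6, 4, 5) -> finishes; pool += (1, 2, 0, 2) = (8, 8, 4, 7)
  J9 needs (4, 7, 3, 7) <= (8, 8, 4, 7) -> finishes; pool += (0, 2, 1, 0) = (8, 10, 5, 7)
  J6 needs (8, 10, 4, 3) <= (8, 10, 5, 7) -> finishes; pool += (2, 2, 2, 2) = (10, 12, 7, 9)


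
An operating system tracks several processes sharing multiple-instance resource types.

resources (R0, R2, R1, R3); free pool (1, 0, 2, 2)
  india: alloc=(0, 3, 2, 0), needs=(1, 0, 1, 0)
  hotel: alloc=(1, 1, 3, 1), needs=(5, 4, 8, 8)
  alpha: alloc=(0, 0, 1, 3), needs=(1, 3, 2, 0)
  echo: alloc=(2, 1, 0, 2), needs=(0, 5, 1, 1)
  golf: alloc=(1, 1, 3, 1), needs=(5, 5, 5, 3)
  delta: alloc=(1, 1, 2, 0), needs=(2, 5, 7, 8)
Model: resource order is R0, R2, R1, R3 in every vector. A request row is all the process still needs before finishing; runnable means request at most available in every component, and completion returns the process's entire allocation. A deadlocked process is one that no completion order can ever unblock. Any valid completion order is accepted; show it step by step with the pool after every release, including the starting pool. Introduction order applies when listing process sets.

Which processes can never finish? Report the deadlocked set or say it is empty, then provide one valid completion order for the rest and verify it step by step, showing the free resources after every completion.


Deadlocked: hotel, echo, golf and delta.
Key observation: after india, alpha complete, (1, 3, 5, 5) is the best the pool ever gets, yet each leftover process wants more R2.
A valid finishing order for the others: india, alpha. Walking it through:
  pool = (1, 0, 2, 2)
  india needs (1, 0, 1, 0) <= (1, 0, 2, 2) -> finishes; pool += (0, 3, 2, 0) = (1, 3, 4, 2)
  alpha needs (1, 3, 2, 0) <= (1, 3, 4, 2) -> finishes; pool += (0, 0, 1, 3) = (1, 3, 5, 5)
The stuck group stays short no matter what:
  blocked: hotel wants (5, 4, 8, 8), pool (1, 3, 5, 5) — not enough R0, R2, R1 and R3
  blocked: echo wants (0, 5, 1, 1), pool (1, 3, 5, 5) — not enough R2
  blocked: golf wants (5, 5, 5, 3), pool (1, 3, 5, 5) — not enough R0 and R2
  blocked: delta wants (2, 5, 7, 8), pool (1, 3, 5, 5) — not enough R0, R2, R1 and R3


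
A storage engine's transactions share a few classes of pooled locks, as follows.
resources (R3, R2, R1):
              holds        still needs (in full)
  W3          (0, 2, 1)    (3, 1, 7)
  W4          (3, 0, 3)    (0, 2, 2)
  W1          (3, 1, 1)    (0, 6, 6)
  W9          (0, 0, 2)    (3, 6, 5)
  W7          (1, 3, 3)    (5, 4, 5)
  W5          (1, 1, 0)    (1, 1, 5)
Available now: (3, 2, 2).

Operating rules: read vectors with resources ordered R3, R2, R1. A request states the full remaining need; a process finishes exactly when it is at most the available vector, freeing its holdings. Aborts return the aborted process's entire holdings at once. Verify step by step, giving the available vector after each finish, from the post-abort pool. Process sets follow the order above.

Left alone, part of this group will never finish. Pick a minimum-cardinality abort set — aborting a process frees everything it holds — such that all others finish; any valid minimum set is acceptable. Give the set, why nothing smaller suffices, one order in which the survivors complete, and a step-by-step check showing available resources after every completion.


Minimum abort set: W3.
Key observation: no ordering could ever have run W7 before the abort of W3; with (0, 2, 1) back in the pool it fits at step 3.
Why nothing smaller works: aborting no one leaves the state deadlocked as given.
One survivor order: W4, W5, W7, W1, W9. Verifying each step (post-abort pool first):
  pool = (3, 4, 3)
  W4: need (0, 2, 2) fits (3, 4, 3); releases (3, 0, 3), pool now (6, 4, 6)
  W5: need (1, 1, 5) fits (6, 4, 6); releases (1, 1, 0), pool now (7, 5, 6)
  W7: need (5, 4, 5) fits (7, 5, 6); releases (1, 3, 3), pool now (8, 8, 9)
  W1: need (0, 6, 6) fits (8, 8, 9); releases (3, 1, 1), pool now (11, 9, 10)
  W9: need (3, 6, 5) fits (11, 9, 10); releases (0, 0, 2), pool now (11, 9, 12)


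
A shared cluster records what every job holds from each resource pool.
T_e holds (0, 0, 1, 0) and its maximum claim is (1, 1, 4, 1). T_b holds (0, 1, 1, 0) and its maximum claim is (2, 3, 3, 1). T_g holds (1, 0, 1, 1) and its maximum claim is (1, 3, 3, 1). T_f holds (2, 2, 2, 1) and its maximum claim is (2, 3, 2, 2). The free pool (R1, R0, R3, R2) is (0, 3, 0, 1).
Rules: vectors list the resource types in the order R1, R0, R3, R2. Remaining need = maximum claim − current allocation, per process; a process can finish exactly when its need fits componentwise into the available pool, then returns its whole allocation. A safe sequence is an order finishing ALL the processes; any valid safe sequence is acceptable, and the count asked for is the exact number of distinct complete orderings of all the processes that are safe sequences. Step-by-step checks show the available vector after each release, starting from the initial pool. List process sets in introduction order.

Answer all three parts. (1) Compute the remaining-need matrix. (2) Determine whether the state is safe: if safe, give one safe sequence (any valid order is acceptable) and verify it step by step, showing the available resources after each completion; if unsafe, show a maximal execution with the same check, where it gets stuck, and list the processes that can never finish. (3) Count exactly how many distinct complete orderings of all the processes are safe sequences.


(1) Outstanding need per process (order R1, R0, R3, R2):
  T_e: (1, 1, 3, 1)
  T_b: (2, 2, 2, 1)
  T_g: (0, 3, 2, 0)
  T_f: (0, 1, 0, 1)
(2) SAFE. One safe sequence: T_f, T_b, T_e, T_g.
Key observation: at T_f the run first touches a limit — (0, 1, 0, 1) against (0, 3, 0, 1), exact on a resource it actually requests.
Check, step by step:
  pool = (0, 3, 0, 1)
  T_f needs (0, 1, 0, 1) <= (0, 3, 0, 1) -> finishes; pool += (2, 2, 2, 1) = (2, 5, 2, 2)
  T_b needs (2, 2, 2, 1) <= (2, 5, 2, 2) -> finishes; pool += (0, 1, 1, 0) = (2, 6, 3, 2)
  T_e needs (1, 1, 3, 1) <= (2, 6, 3, 2) -> finishes; pool += (0, 0, 1, 0) = (2, 6, 4, 2)
  T_g needs (0, 3, 2, 0) <= (2, 6, 4, 2) -> finishes; pool += (1, 0, 1, 1) = (3, 6, 5, 3)
(3) Exactly 4 of the possible complete orderings are safe sequences.


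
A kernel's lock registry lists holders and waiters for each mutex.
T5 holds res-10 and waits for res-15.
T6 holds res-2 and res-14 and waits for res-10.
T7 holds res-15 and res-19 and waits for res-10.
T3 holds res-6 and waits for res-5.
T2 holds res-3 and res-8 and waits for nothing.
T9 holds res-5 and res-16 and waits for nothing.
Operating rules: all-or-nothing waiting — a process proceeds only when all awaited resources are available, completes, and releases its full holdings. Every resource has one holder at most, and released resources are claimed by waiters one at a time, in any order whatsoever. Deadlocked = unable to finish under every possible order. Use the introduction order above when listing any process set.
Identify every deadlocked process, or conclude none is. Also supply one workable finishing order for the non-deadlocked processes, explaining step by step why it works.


Deadlocked: T5, T6 and T7.
Key observation: the cycle T5 -> T7 -> T5 can never break — each member waits on the next; T6 waits into the deadlock from upstream.
One completion order for the rest: T9, T3, T2.
Step-by-step check:
  T9 waits on nothing -> runs at once and releases res-5 and res-16
  T3 waits on res-5 — all released -> runs and releases res-6
  T2 waits on nothing -> runs at once and releases res-3 and res-8


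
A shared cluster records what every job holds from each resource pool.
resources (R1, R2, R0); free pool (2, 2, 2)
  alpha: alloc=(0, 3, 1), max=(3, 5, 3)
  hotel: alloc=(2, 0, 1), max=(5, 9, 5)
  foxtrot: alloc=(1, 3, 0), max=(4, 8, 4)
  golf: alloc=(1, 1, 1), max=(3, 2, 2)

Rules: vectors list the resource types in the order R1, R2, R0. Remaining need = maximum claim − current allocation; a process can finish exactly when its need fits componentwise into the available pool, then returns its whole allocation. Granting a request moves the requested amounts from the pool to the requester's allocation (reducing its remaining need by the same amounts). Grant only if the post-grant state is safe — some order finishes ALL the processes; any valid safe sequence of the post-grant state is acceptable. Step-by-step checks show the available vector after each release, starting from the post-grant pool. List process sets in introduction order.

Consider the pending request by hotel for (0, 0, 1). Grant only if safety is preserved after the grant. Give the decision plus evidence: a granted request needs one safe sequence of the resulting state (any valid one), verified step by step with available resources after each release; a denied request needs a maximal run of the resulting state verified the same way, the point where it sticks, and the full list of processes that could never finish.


DENY: after the grant no complete ordering would exist.
Key observation: after golf, alpha the pool peaks at (3, 6, 3), and each blocked process is short somewhere: hotel on R2; foxtrot on R0.
Pretend the grant happened; the run golf, alpha goes as far as possible. Step-by-step check:
  pool = (2, 2, 1)
  golf needs (2, 1, 1) <= (2, 2, 1) -> finishes; pool += (1, 1, 1) = (3, 3, 2)
  alpha needs (3, 2, 2) <= (3, 3, 2) -> finishes; pool += (0, 3, 1) = (3, 6, 3)
  blocked: hotel wants (3, 9, 3), pool (3, 6, 3) — not enough R2
  blocked: foxtrot wants (3, 5, 4), pool (3, 6, 3) — not enough R0
Processes that could never finish after the grant: hotel and foxtrot.


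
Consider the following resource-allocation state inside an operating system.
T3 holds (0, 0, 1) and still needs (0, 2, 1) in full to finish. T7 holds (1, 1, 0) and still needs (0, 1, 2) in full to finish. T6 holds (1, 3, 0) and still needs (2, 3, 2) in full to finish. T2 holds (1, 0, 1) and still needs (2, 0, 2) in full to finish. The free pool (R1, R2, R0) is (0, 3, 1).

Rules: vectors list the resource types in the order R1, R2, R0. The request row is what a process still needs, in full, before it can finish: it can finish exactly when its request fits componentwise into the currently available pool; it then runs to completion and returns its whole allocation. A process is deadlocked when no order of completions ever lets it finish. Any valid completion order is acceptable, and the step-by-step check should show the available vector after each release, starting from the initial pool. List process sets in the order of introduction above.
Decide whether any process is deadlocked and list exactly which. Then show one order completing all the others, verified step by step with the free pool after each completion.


The deadlocked set is T6 and T2.
Key observation: R1 is the bottleneck — with T3, T7 done the pool holds (1, 4, 2), short of every remaining need.
One completion order for the rest: T3, T7. Step-by-step check:
  pool = (0, 3, 1)
  T3 needs (0, 2, 1) <= (0, 3, 1) -> finishes; pool += (0, 0, 1) = (0, 3, 2)
  T7 needs (0, 1, 2) <= (0, 3, 2) -> finishes; pool += (1, 1, 0) = (1, 4, 2)
The blocked processes can never fit:
  T6 cannot run: need (2, 3, 2) vs free (1, 4, 2) (insufficient R1)
  T2 cannot run: need (2, 0, 2) vs free (1, 4, 2) (insufficient R1)


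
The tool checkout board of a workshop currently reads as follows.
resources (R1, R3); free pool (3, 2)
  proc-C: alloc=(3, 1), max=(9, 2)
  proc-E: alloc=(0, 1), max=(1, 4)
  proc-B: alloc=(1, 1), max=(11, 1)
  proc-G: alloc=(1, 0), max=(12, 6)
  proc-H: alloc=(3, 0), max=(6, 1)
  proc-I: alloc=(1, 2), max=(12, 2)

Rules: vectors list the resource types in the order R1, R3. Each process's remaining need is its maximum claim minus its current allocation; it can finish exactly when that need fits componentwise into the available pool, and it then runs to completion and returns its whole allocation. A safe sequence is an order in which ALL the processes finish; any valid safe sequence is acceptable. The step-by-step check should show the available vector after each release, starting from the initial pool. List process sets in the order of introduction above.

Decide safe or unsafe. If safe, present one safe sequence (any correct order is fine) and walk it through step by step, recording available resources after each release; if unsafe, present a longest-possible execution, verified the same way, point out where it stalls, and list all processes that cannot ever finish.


UNSAFE — no complete ordering exists.
Key observation: no order helps: past proc-H, proc-C, proc-E, the free pool tops out at (9, 4), below what each blocked process needs in R1.
Going as far as possible: proc-H, proc-C, proc-E; after that, nothing fits. Check, step by step:
  pool = (3, 2)
  proc-H needs (3, 1) <= (3, 2) -> finishes; pool += (3, 0) = (6, 2)
  proc-C needs (6, 1) <= (6, 2) -> finishes; pool += (3, 1) = (9, 3)
  proc-E needs (1, 3) <= (9, 3) -> finishes; pool += (0, 1) = (9, 4)
  proc-B cannot run: need (10, 0) vs free (9, 4) (insufficient R1)
  proc-G cannot run: need (11, 6) vs free (9, 4) (insufficient R1 and R3)
  proc-I cannot run: need (11, 0) vs free (9, 4) (insufficient R1)
Permanently blocked: proc-B, proc-G and proc-I.


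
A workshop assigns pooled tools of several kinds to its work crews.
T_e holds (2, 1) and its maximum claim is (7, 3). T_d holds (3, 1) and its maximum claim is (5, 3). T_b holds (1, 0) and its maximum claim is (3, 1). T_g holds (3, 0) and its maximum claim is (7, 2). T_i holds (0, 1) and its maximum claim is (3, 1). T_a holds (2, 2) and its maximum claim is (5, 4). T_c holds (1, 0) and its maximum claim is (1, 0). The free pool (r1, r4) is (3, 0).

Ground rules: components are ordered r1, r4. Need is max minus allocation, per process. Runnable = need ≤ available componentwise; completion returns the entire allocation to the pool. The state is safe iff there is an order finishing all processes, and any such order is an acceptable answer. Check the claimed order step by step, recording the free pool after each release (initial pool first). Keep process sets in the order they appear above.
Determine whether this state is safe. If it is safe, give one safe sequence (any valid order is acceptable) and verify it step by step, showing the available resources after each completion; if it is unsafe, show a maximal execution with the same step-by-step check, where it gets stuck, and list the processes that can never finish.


UNSAFE — no complete ordering exists.
Key observation: once T_c, T_i, T_b finish, the pool peaks at (5, 1) — and every remaining process still needs more r4 than that.
A maximal execution: T_c, T_i, T_b — then nothing else fits. Walking it through:
  pool = (3, 0)
  T_c: need (0, 0) fits (3, 0); releases (1, 0), pool now (4, 0)
  T_i: need (3, 0) fits (4, 0); releases (0, 1), pool now (4, 1)
  T_b: need (2, 1) fits (4, 1); releases (1, 0), pool now (5, 1)
  T_e cannot run: need (5, 2) vs free (5, 1) (insufficient r4)
  T_d cannot run: need (2, 2) vs free (5, 1) (insufficient r4)
  T_g cannot run: need (4, 2) vs free (5, 1) (insufficient r4)
  T_a cannot run: need (3, 2) vs free (5, 1) (insufficient r4)
Never able to finish: T_e, T_d, T_g and T_a.


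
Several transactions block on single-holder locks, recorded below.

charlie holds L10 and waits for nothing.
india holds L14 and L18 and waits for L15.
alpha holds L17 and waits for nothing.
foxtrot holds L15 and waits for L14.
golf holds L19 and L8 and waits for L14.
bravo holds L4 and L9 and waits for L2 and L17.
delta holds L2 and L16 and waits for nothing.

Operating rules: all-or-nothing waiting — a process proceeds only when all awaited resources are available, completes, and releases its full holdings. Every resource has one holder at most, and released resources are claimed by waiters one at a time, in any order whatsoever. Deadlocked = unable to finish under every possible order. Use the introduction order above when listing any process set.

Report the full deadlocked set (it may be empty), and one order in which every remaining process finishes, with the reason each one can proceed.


Deadlocked: india, foxtrot and golf.
Key observation: along india -> foxtrot -> india, each member waits on what the next one holds — a deadlock; golf waits into the deadlock from upstream.
One completion order for the rest: alpha, charlie, delta, bravo.
Walking it through:
  alpha waits on nothing -> runs at once and releases L17
  charlie waits on nothing -> runs at once and releases L10
  delta waits on nothing -> runs at once and releases L2 and L16
  run bravo (all its waits — L2 and L17 — are resolved); releases L4 and L9


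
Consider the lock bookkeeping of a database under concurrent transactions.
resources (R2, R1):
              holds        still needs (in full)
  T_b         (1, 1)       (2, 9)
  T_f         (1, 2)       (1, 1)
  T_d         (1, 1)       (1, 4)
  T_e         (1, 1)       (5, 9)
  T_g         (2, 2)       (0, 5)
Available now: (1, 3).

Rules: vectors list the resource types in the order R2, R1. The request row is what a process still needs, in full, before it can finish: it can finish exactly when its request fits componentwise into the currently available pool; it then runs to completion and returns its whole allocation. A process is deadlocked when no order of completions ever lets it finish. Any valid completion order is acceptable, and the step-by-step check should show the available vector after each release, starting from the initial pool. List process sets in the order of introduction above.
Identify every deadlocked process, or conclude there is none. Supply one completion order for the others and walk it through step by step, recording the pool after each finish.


Deadlocked: T_b and T_e.
Key observation: after T_f, T_g, T_d complete, (5, 8) is the best the pool ever gets, yet each leftover process wants more R1.
One completion order for the rest: T_f, T_g, T_d. Walking it through:
  pool = (1, 3)
  run T_f (needs (1, 1), free (1, 3)); after release of (1, 2) the pool is (2, 5)
  run T_g (needs (0, 5), free (2, 5)); after release of (2, 2) the pool is (4, 7)
  run T_d (needs (1, 4), free (4, 7)); after release of (1, 1) the pool is (5, 8)
None of the blocked processes ever fits:
  blocked: T_b wants (2, 9), pool (5, 8) — not enough R1
  blocked: T_e wants (5, 9), pool (5, 8) — not enough R1


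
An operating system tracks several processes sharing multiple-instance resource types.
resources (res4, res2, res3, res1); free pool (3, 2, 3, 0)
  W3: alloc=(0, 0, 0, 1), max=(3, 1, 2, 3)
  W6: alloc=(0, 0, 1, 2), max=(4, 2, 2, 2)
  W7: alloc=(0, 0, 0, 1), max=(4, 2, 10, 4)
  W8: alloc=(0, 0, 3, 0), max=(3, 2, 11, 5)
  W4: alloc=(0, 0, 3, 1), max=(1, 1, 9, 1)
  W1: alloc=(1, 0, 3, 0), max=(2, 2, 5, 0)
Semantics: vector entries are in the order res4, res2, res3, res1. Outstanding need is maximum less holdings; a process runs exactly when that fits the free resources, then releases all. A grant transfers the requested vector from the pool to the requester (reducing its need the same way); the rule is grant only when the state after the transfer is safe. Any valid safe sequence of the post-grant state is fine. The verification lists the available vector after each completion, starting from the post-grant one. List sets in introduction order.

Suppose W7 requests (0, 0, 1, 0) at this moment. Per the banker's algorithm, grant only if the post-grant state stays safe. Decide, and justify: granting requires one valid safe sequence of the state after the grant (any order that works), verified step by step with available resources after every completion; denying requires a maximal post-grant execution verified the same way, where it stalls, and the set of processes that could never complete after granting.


GRANT — the state after the grant stays safe, e.g. via W1, W6, W3, W4, W7, W8.
Key observation: granting shrinks the pool to (3, 2, 2, 0), yet W1 still fits and the chain goes through.
Verifying the post-grant state step by step:
  pool = (3, 2, 2, 0)
  W1: need (1, 2, 2, 0) fits (3, 2, 2, 0); releases (1, 0, 3, 0), pool now (4, 2, 5, 0)
  W6: need (4, 2, 1, 0) fits (4, 2, 5, 0); releases (0, 0, 1, 2), pool now (4, 2, 6, 2)
  W3: need (3, 1, 2, 2) fits (4, 2, 6, 2); releases (0, 0, 0, 1), pool now (4, 2, 6, 3)
  W4: need (1, 1, 6, 0) fits (4, 2, 6, 3); releases (0, 0, 3, 1), pool now (4, 2, 9, 4)
  W7: need (4, 2, 9, 3) fits (4, 2, 9, 4); releases (0, 0, 1, 1), pool now (4, 2, 10, 5)
  W8: need (3, 2, 8, 5) fits (4, 2, 10, 5); releases (0, 0, 3, 0), pool now (4, 2, 13, 5)


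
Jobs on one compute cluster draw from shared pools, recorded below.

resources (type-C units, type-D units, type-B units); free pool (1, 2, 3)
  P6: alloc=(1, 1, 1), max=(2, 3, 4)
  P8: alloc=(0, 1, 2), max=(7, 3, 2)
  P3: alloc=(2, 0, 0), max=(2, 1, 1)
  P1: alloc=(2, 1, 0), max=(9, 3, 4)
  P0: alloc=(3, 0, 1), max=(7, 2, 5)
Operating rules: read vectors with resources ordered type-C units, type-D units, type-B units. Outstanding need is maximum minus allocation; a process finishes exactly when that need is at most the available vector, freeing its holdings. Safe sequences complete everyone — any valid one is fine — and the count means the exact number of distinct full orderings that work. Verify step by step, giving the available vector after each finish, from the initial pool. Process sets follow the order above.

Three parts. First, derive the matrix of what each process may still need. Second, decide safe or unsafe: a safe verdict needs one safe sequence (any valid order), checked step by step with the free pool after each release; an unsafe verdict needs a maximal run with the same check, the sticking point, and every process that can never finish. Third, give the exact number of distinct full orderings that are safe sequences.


(1) Outstanding need per process (order type-C units, type-D units, type-B units):
  P6: (1, 2, 3)
  P8: (7, 2, 0)
  P3: (0, 1, 1)
  P1: (7, 2, 4)
  P0: (4, 2, 4)
(2) SAFE — a valid safe sequence is P3, P6, P0, P8, P1.
Key observation: P6 is the earliest step where a requested resource binds exactly: need (1, 2, 3), pool (3, 2, 3) at its turn.
Verifying each step:
  pool = (1, 2, 3)
  P3 needs (0, 1, 1) <= (1, 2, 3) -> finishes; pool += (2, 0, 0) = (3, 2, 3)
  P6 needs (1, 2, 3) <= (3, 2, 3) -> finishes; pool += (1, 1, 1) = (4, 3, 4)
  P0 needs (4, 2, 4) <= (4, 3, 4) -> finishes; pool += (3, 0, 1) = (7, 3, 5)
  P8 needs (7, 2, 0) <= (7, 3, 5) -> finishes; pool += (0, 1, 2) = (7, 4, 7)
  P1 needs (7, 2, 4) <= (7, 4, 7) -> finishes; pool += (2, 1, 0) = (9, 5, 7)
(3) Precisely 4 of the possible complete orderings are safe sequences.


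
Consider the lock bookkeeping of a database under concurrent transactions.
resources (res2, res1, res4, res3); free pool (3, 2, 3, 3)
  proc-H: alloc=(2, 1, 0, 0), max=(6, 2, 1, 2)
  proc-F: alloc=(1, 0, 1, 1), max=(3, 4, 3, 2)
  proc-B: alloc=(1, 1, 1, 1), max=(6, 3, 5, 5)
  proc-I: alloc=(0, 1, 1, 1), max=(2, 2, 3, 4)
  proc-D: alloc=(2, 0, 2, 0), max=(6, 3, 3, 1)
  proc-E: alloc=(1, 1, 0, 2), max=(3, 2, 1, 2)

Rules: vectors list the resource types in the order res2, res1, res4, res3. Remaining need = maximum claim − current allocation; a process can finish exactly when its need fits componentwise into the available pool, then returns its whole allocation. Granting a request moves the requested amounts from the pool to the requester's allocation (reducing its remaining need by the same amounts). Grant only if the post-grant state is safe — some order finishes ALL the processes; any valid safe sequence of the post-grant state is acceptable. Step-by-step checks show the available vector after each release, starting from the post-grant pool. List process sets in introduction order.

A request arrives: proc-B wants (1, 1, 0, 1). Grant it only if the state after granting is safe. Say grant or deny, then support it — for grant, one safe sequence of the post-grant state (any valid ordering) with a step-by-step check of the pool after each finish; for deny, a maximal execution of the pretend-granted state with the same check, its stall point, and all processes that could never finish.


DENY: after the grant no complete ordering would exist.
Key observation: after proc-E, proc-I the pool peaks at (3, 3, 4, 5), and each blocked process is short somewhere: proc-H on res2; proc-F on res1; proc-B on res2; proc-D on res2.
Pretend the grant happened; the run proc-E, proc-I goes as far as possible. Verifying each step:
  pool = (2, 1, 3, 2)
  proc-E needs (2, 1, 1, 0) <= (2, 1, 3, 2) -> finishes; pool += (1, 1, 0, 2) = (3, 2, 3, 4)
  proc-I needs (2, 1, 2, 3) <= (3, 2, 3, 4) -> finishes; pool += (0, 1, 1, 1) = (3, 3, 4, 5)
  proc-H cannot run: need (4, 1, 1, 2) vs free (3, 3, 4, 5) (insufficient res2)
  proc-F cannot run: need (2, 4, 2, 1) vs free (3, 3, 4, 5) (insufficient res1)
  proc-B cannot run: need (4, 1, 4, 3) vs free (3, 3, 4, 5) (insufficient res2)
  proc-D cannot run: need (4, 3, 1, 1) vs free (3, 3, 4, 5) (insufficient res2)
Post-grant, the permanently blocked set is proc-H, proc-F, proc-B and proc-D.


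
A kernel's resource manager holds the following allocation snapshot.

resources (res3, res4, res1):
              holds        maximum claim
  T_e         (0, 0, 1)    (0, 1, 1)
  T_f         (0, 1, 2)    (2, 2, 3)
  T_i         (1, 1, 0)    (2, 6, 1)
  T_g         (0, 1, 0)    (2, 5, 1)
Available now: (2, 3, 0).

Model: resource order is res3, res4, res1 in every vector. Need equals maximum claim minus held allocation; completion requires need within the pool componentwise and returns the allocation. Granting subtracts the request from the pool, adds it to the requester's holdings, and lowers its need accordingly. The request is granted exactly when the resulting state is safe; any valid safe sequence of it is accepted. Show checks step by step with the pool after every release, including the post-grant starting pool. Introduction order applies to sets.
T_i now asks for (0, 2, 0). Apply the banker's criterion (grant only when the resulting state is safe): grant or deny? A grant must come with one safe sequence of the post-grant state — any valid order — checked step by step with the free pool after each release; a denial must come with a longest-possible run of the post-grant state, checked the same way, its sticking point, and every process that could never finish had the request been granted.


DENY: after the grant no complete ordering would exist.
Key observation: T_e, T_f can finish, but then (2, 2, 3) is all there is, and the blocked group's res4 demands exceed it.
Pretend the grant happened; the run T_e, T_f goes as far as possible. Step-by-step check:
  pool = (2, 1, 0)
  T_e: need (0, 1, 0) fits (2, 1, 0); releases (0, 0, 1), pool now (2, 1, 1)
  T_f: need (2, 1, 1) fits (2, 1, 1); releases (0, 1, 2), pool now (2, 2, 3)
  T_i cannot run: need (1, 3, 1) vs free (2, 2, 3) (insufficient res4)
  T_g cannot run: need (2, 4, 1) vs free (2, 2, 3) (insufficient res4)
Had the request been granted, T_i and T_g could never finish.


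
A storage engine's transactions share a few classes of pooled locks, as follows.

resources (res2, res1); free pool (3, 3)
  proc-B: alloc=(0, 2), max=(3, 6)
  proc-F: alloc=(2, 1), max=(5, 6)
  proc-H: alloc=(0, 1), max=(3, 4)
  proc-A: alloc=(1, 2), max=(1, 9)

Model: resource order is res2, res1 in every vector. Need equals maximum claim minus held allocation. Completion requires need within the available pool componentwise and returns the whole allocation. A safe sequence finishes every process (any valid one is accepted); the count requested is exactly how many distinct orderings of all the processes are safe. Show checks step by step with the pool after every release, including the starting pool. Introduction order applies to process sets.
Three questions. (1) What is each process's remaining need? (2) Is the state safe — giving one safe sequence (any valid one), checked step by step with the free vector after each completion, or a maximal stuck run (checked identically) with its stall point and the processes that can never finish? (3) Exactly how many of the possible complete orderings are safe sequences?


(1) Remaining need (order res2, res1):
  proc-B: (3, 4)
  proc-F: (3, 5)
  proc-H: (3, 3)
  proc-A: (0, 7)
(2) The state is SAFE; one workable sequence: proc-H, proc-B, proc-F, proc-A.
Key observation: proc-H is the earliest step where a requested resource binds exactly: need (3, 3), pool (3, 3) at its turn.
Check, step by step:
  pool = (3, 3)
  proc-H needs (3, 3) <= (3, 3) -> finishes; pool += (0, 1) = (3, 4)
  proc-B needs (3, 4) <= (3, 4) -> finishes; pool += (0, 2) = (3, 6)
  proc-F needs (3, 5) <= (3, 6) -> finishes; pool += (2, 1) = (5, 7)
  proc-A needs (0, 7) <= (5, 7) -> finishes; pool += (1, 2) = (6, 9)
(3) The exact count: 1 of the possible complete orderings is a safe sequence.


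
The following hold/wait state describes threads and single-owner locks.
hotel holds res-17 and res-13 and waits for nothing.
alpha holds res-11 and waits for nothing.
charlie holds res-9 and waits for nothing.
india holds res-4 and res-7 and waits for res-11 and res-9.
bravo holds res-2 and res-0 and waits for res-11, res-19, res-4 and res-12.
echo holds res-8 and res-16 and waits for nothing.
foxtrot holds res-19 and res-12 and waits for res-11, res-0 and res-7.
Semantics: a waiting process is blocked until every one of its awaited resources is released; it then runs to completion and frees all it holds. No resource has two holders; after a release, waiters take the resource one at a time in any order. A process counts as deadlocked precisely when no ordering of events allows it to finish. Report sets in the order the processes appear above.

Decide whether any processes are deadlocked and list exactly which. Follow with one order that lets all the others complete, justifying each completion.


Deadlocked: bravo and foxtrot.
Key observation: bravo -> foxtrot -> bravo is a circular wait — nothing in it can go first; no other process is dragged down with it.
The rest can finish in the order alpha, echo, charlie, hotel, india.
Walking it through:
  alpha: no waits; runs immediately, freeing res-11
  echo: no waits; runs immediately, freeing res-8 and res-16
  charlie: no waits; runs immediately, freeing res-9
  hotel: no waits; runs immediately, freeing res-17 and res-13
  run india (all its waits — res-11 and res-9 — are resolved); releases res-4 and res-7


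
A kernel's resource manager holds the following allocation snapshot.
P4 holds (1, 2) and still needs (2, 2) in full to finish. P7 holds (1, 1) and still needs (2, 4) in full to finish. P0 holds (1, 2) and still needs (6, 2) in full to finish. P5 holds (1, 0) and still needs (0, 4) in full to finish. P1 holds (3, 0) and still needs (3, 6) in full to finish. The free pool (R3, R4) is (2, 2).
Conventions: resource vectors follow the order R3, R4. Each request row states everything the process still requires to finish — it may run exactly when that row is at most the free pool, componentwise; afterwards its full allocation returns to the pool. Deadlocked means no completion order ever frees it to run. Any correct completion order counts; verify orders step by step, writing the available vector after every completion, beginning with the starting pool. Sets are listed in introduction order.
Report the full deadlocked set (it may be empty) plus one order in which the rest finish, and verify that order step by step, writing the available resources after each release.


Deadlocked: P0 and P1.
Key observation: after P4, P7, P5 the pool peaks at (5, 5), and each blocked process is short somewhere: P0 on R3; P1 on R4.
A valid finishing order for the others: P4, P7, P5. Walking it through:
  pool = (2, 2)
  run P4 (needs (2, 2), free (2, 2)); after release of (1, 2) the pool is (3, 4)
  run P7 (needs (2, 4), free (3, 4)); after release of (1, 1) the pool is (4, 5)
  run P5 (needs (0, 4), free (4, 5)); after release of (1, 0) the pool is (5, 5)
The blocked processes can never fit:
  P0 still needs (6, 2) but only (5, 5) is free — short on R3
  P1 still needs (3, 6) but only (5, 5) is free — short on R4


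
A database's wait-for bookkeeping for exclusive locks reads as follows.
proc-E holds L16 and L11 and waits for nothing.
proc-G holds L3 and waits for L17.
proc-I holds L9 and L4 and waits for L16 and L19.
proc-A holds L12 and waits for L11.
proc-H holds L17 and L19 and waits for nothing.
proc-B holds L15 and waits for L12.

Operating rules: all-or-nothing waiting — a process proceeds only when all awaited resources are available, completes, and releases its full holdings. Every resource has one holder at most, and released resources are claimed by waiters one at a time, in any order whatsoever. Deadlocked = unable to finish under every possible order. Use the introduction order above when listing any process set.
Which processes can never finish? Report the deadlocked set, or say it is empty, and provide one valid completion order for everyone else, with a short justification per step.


No process is deadlocked.
Key observation: every chain of waits terminates; starting from the processes that wait on nothing, all the rest unlock in turn.
A valid finishing order for the others: proc-E, proc-H, proc-A, proc-B, proc-I, proc-G.
Walking it through:
  proc-E waits on nothing -> runs at once and releases L16 and L11
  proc-H waits on nothing -> runs at once and releases L17 and L19
  proc-A: everything it awaited (L11) is free; runs, freeing L12
  proc-B: everything it awaited (L12) is free; runs, freeing L15
  proc-I: everything it awaited (L16 and L19) is free; runs, freeing L9 and L4
  proc-G: everything it awaited (L17) is free; runs, freeing L3
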